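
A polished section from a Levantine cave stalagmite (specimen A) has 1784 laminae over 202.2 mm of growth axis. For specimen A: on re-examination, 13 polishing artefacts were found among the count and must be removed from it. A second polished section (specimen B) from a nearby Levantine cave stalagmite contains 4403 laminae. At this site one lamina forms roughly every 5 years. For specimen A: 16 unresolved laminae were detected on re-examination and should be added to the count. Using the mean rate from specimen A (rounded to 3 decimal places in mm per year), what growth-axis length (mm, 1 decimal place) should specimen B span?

506.3 mm

Specimen A: adjusted count: 1784 − 13 + 16 = 1787 laminae.
Specimen A: at 5 years per lamina, 1787 × 5 = 8935 years.
A: Extension rate ≈ 202.2 / 8935 = 0.023 mm/year.
Specimen B: multiplying by 5 years per lamina: 4403 × 5 = 22015 years. Length of B = 0.023 × 22015 = 506.3 mm.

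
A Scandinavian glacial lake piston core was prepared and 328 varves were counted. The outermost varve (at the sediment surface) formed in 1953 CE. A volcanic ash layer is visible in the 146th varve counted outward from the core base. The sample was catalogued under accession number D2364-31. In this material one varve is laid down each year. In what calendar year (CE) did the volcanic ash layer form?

1771 CE

Between varve 146 and the sediment surface there are 328 − 146 = 182 varves.
1953 − 182 = 1771 CE.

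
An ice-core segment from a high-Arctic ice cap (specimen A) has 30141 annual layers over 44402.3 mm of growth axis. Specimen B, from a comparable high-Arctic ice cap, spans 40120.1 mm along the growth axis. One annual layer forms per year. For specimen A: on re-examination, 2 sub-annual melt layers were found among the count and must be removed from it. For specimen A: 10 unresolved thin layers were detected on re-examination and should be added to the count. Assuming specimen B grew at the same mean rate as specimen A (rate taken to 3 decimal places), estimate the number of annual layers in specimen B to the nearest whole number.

Specimen A: after corrections the count is 30141 − 2 + 10 = 30149 annual layers.
A: 44402.3 mm over 30149 years gives 44402.3 / 30149 ≈ 1.473 mm/year.
For B, 40120.1 / 1.473 = 27237.00 years ≈ 27237 annual layers.

27237 annual layers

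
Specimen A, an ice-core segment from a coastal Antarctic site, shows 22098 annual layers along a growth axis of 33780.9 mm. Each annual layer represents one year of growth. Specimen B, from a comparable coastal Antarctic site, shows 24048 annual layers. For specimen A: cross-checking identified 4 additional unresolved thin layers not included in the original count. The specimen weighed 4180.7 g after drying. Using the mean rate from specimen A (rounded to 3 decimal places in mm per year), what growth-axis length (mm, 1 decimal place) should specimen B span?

36745.3 mm

Specimen A: true annual layer count = 22098 + 4 = 22102.
A: Mean rate = 33780.9 mm / 22102 years ≈ 1.528 mm/year.
For B, 1.528 mm/year × 24048 years = 36745.3 mm.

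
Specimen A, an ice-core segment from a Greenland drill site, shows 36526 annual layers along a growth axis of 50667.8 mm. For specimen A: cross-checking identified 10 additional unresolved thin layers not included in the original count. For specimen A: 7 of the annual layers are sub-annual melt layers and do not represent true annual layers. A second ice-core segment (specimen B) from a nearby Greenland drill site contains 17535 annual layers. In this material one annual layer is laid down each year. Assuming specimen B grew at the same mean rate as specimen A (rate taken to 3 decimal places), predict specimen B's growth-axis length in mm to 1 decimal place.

24321.0 mm

Specimen A: adjusted count: 36526 − 7 + 10 = 36529 annual layers.
A: Extension rate ≈ 50667.8 / 36529 = 1.387 mm/year.
For B, 1.387 mm/year × 17535 years = 24321.0 mm.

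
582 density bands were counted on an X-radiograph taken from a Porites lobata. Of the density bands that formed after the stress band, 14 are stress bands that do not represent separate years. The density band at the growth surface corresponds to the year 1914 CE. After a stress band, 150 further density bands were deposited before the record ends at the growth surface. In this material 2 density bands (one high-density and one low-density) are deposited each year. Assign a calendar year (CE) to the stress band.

There are 150 density bands younger than the stress band.
Removing the 14 false density bands leaves 150 − 14 = 136 true density bands beyond the stress band.
136 density bands at 2 per year is 136 / 2 = 68 years.
Counting back 68 years from 1914 CE places the stress band in 1914 − 68 = 1846 CE.

1846 CE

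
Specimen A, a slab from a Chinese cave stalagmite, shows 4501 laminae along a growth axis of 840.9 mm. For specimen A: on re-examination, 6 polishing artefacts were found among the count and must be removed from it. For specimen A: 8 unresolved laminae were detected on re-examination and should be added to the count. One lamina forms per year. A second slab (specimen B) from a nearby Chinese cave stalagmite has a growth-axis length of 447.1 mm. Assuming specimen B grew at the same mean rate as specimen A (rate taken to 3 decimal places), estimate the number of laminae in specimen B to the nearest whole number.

Specimen A: adjusted count: 4501 − 6 + 8 = 4503 laminae.
A: Extension rate ≈ 840.9 / 4503 = 0.187 mm/yr.
Specimen B: 447.1 mm / 0.187 mm per year = 2390.91 years ≈ 2391 laminae.

2391 laminae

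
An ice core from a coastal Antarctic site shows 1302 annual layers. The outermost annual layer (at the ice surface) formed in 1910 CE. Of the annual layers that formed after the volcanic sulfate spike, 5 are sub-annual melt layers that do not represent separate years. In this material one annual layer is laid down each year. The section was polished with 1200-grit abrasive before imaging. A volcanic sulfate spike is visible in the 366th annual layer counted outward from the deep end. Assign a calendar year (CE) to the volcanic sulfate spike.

979 CE

Between annual layer 366 and the ice surface there are 1302 − 366 = 936 annual layers.
Removing the 5 false annual layers leaves 936 − 5 = 931 true annual layers beyond the volcanic sulfate spike.
Counting back 931 years from 1910 CE places the volcanic sulfate spike in 1910 − 931 = 979 CE.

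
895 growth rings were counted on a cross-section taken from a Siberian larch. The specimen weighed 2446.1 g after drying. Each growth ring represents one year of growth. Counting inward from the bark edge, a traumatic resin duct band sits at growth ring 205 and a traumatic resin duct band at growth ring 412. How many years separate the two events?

207 yr

Separation: 412 − 205 = 207 growth rings.
That is 207 years at one growth ring per year.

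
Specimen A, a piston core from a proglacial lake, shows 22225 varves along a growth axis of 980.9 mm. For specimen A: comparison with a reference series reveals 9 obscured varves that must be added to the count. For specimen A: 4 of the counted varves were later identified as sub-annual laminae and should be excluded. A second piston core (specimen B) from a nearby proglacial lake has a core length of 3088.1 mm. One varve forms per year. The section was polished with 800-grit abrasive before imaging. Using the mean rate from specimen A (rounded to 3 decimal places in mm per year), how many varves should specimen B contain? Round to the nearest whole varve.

Specimen A: adjusted count: 22225 − 4 + 9 = 22230 varves.
A: 980.9 mm over 22230 years gives 980.9 / 22230 ≈ 0.044 mm per year.
B spans 3088.1 / 0.044 = 70184.09 years ≈ 70184 varves.

70184 varves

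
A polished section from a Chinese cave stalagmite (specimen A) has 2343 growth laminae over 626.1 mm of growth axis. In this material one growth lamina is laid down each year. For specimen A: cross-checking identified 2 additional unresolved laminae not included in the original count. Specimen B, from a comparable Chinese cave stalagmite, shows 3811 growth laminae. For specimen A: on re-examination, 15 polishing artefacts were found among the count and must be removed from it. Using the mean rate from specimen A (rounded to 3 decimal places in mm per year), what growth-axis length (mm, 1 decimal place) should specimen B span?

Specimen A: true growth lamina count = 2343 − 15 + 2 = 2330.
A: 626.1 mm over 2330 years gives 626.1 / 2330 ≈ 0.269 mm/year.
B's length ≈ 0.269 × 3811 = 1025.2 mm.

1025.2 mm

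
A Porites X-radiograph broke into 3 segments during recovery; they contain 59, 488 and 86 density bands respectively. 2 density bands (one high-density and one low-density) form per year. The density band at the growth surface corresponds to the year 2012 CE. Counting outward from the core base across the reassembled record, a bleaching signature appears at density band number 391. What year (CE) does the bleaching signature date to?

Total density bands = 59 + 488 + 86 = 633.
633 − 391 = 242 density bands lie beyond the bleaching signature toward the growth surface.
Dividing by 2 density bands per year: 242 / 2 = 121 years.
2012 − 121 = 1891 CE.

1891 CE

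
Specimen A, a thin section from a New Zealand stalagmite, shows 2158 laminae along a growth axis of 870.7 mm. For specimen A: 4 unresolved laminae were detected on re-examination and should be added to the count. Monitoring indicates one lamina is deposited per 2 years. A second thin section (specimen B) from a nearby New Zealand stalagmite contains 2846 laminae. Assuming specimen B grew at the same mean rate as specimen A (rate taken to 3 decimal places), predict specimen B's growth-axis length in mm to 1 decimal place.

1144.1 mm

Specimen A: true lamina count = 2158 + 4 = 2162.
Specimen A: at 2 years per lamina, 2162 × 2 = 4324 years.
A: Extension rate ≈ 870.7 / 4324 = 0.201 mm per year.
Specimen B: multiplying by 2 years per lamina: 2846 × 2 = 5692 years. Length of B = 0.201 × 5692 = 1144.1 mm.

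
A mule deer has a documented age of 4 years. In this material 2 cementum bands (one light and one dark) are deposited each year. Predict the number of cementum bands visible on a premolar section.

4 years at 2 cementum bands per year gives 4 × 2 = 8 cementum bands.
So 8 cementum bands should be present.

8 cementum bands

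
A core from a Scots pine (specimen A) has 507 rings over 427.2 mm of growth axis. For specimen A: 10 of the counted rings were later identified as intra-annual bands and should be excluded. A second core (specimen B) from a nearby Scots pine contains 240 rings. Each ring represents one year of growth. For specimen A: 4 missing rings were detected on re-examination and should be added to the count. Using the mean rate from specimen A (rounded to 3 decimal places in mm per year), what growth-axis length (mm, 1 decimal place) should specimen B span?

204.7 mm

Specimen A: correcting the raw count gives 507 − 10 + 4 = 501 true rings.
A: Extension rate ≈ 427.2 / 501 = 0.853 mm/year.
B's length ≈ 0.853 × 240 = 204.7 mm.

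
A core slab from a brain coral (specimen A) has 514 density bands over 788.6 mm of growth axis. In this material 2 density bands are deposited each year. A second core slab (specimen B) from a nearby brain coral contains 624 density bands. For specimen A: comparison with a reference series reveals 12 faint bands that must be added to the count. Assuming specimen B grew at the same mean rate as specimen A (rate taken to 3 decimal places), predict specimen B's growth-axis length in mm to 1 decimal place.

Specimen A: correcting the raw count gives 514 + 12 = 526 true density bands.
Specimen A: with 2 density bands per year, 526 / 2 = 263 years.
A: Extension rate ≈ 788.6 / 263 = 2.998 mm per year.
Specimen B: with 2 density bands per year, 624 / 2 = 312 years. Length of B = 2.998 × 312 = 935.4 mm.

935.4 mm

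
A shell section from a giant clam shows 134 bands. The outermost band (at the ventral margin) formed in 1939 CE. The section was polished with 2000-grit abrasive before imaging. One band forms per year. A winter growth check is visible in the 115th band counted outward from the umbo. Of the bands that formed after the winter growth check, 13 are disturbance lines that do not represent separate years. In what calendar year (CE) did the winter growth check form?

The winter growth check sits at band 115 from the umbo, so 134 − 115 = 19 bands formed after it.
Excluding 13 false bands: 19 − 13 = 6.
Counting back 6 years from 1939 CE places the winter growth check in 1939 − 6 = 1933 CE.

1933 CE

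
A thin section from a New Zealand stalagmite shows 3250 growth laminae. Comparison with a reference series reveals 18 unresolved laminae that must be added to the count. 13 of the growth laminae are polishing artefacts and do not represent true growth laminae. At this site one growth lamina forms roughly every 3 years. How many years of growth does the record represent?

9765 yr

True growth lamina count = 3250 − 13 + 18 = 3255.
At 3 years per growth lamina, 3255 × 3 = 9765 years.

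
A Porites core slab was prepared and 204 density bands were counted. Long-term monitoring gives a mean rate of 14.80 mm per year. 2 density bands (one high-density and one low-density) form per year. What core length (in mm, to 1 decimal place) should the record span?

Dividing by 2 density bands per year: 204 / 2 = 102 years.
Length ≈ 14.80 × 102 = 1509.6 mm.

1509.6 mm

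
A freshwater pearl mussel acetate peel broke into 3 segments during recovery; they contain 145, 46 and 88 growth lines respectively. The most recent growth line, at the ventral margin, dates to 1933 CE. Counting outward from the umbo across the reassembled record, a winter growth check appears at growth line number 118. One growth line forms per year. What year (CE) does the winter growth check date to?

Total growth lines = 145 + 46 + 88 = 279.
279 − 118 = 161 growth lines lie beyond the winter growth check toward the ventral margin.
Counting back 161 years from 1933 CE places the winter growth check in 1933 − 161 = 1772 CE.

1772 CE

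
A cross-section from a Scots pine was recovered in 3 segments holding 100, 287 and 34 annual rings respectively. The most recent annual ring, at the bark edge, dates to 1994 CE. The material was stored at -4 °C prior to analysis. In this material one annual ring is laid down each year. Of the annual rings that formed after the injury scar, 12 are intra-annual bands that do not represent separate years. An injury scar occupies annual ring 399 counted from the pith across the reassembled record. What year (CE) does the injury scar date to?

1984 CE

Total annual rings = 100 + 287 + 34 = 421.
421 − 399 = 22 annual rings lie beyond the injury scar toward the bark edge.
Removing the 12 false annual rings leaves 22 − 12 = 10 true annual rings beyond the injury scar.
Counting back 10 years from 1994 CE places the injury scar in 1994 − 10 = 1984 CE.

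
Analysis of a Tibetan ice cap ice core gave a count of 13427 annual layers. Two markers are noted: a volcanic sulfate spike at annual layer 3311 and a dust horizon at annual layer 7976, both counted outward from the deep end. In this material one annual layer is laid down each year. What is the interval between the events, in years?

The two markers are separated by 7976 − 3311 = 4665 annual layers.
That is 4665 years at one annual layer per year.

4665 yr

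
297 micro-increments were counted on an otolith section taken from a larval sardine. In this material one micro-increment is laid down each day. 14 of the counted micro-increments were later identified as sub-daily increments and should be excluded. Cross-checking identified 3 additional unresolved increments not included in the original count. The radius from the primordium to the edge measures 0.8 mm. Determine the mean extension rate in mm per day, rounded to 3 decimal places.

0.003 mm per day

Adjusted count: 297 − 14 + 3 = 286 micro-increments.
0.8 mm over 286 days gives 0.8 / 286 ≈ 0.003 mm per day.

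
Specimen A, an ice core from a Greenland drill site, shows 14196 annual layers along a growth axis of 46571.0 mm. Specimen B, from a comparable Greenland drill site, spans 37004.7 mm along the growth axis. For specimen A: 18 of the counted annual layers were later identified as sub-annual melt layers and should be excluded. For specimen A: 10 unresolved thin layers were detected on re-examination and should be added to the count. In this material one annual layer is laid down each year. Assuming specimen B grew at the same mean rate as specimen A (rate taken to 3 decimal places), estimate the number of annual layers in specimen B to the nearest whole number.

11275 annual layers

Specimen A: correcting the raw count gives 14196 − 18 + 10 = 14188 true annual layers.
A: Extension rate ≈ 46571.0 / 14188 = 3.282 mm/year.
For B, 37004.7 / 3.282 = 11275.05 years ≈ 11275 annual layers.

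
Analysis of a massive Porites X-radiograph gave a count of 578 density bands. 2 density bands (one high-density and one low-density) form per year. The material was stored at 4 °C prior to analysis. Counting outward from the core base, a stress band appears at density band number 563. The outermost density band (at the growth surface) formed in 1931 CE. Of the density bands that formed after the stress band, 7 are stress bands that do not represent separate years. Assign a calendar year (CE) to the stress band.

1927 CE

578 − 563 = 15 density bands lie beyond the stress band toward the growth surface.
Removing the 7 false density bands leaves 15 − 7 = 8 true density bands beyond the stress band.
8 density bands at 2 per year is 8 / 2 = 4 years.
Counting back 4 years from 1931 CE places the stress band in 1931 − 4 = 1927 CE.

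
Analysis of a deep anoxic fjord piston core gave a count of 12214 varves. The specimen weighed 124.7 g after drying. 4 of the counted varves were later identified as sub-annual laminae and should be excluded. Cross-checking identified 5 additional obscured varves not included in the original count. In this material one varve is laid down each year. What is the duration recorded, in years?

12215 years

True varve count = 12214 − 4 + 5 = 12215.
With a one-to-one varve periodicity this is 12215 years.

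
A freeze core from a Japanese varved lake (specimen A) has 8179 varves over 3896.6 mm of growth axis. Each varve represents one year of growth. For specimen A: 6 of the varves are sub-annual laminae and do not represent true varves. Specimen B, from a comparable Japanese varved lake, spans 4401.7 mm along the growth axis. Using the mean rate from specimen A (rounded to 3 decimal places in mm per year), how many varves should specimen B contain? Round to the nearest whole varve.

9228 varves

Specimen A: true varve count = 8179 − 6 = 8173.
A: 3896.6 mm over 8173 years gives 3896.6 / 8173 ≈ 0.477 mm/yr.
B spans 4401.7 / 0.477 = 9227.88 years ≈ 9228 varves.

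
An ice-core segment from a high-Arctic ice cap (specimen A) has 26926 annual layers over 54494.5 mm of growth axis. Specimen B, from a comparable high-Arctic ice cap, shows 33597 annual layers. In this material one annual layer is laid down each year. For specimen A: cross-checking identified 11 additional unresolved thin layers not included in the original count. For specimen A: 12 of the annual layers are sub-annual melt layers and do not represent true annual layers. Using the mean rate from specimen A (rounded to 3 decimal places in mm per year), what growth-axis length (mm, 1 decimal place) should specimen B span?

68000.3 mm

Specimen A: true annual layer count = 26926 − 12 + 11 = 26925.
A: 54494.5 mm over 26925 years gives 54494.5 / 26925 ≈ 2.024 mm/year.
B's length ≈ 2.024 × 33597 = 68000.3 mm.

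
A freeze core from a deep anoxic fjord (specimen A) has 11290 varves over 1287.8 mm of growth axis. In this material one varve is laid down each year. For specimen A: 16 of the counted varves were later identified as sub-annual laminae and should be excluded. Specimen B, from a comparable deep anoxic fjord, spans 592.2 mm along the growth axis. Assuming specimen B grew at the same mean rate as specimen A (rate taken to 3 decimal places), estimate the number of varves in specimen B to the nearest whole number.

Specimen A: after corrections the count is 11290 − 16 = 11274 varves.
A: 1287.8 mm over 11274 years gives 1287.8 / 11274 ≈ 0.114 mm per year.
For B, 592.2 / 0.114 = 5194.74 years ≈ 5195 varves.

5195 varves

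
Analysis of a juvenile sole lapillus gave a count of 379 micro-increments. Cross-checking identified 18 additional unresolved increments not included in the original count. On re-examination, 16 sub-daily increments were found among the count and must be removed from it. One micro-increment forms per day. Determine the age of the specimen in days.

381 days

After corrections the count is 379 − 16 + 18 = 381 micro-increments.
With a one-to-one micro-increment periodicity this is 381 days.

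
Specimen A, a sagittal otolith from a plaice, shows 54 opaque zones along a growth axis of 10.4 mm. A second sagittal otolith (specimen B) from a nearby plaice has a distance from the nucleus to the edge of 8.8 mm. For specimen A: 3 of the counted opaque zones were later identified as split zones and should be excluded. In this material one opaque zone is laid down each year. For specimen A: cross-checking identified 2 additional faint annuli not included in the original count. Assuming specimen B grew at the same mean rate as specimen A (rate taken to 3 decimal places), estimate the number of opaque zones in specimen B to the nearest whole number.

45 opaque zones

Specimen A: true opaque zone count = 54 − 3 + 2 = 53.
A: Extension rate ≈ 10.4 / 53 = 0.196 mm/yr.
B spans 8.8 / 0.196 = 44.90 years ≈ 45 opaque zones.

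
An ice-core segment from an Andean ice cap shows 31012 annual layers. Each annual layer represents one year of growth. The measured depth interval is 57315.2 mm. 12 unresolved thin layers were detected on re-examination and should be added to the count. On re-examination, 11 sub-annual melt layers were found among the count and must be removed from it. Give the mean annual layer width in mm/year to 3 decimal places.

After corrections the count is 31012 − 11 + 12 = 31013 annual layers.
Extension rate ≈ 57315.2 / 31013 = 1.848 mm/year.

1.848 mm/year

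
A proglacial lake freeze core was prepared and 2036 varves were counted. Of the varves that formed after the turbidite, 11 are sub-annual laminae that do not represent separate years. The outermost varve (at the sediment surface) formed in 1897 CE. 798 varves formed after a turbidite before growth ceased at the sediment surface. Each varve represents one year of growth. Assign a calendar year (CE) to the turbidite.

798 varves post-date the turbidite.
798 − 11 false = 787 true varves after the turbidite.
The varve at the sediment surface is 1897 CE, so the turbidite dates to 1897 − 787 = 1110 CE.

1110 CE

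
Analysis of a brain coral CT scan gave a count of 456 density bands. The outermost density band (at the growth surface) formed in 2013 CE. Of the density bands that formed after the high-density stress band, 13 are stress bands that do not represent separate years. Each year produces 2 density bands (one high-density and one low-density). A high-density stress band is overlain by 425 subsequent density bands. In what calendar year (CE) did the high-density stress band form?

1807 CE

425 density bands formed after the high-density stress band.
Excluding 13 false density bands: 425 − 13 = 412.
With 2 density bands per year, 412 / 2 = 206 years.
The density band at the growth surface is 2013 CE, so the high-density stress band dates to 2013 − 206 = 1807 CE.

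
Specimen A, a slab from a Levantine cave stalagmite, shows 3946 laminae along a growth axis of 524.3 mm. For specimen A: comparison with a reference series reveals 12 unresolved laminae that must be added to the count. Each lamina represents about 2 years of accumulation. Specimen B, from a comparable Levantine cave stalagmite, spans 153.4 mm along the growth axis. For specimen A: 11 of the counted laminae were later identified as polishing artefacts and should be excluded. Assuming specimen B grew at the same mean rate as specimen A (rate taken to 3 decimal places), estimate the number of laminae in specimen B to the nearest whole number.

Specimen A: after corrections the count is 3946 − 11 + 12 = 3947 laminae.
Specimen A: multiplying by 2 years per lamina: 3947 × 2 = 7894 years.
A: 524.3 mm over 7894 years gives 524.3 / 7894 ≈ 0.066 mm/yr.
Specimen B: 153.4 mm / 0.066 mm per year = 2324.24 years; at 2 years per lamina that is 2324.24 / 2 ≈ 1162 laminae.

1162 laminae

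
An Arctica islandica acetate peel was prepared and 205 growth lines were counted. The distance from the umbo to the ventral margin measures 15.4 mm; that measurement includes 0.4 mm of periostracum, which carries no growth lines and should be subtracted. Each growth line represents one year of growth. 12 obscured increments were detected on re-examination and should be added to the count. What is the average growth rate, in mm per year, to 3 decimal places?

After corrections the count is 205 + 12 = 217 growth lines.
The growth record spans 15.4 − 0.4 = 15.0 mm.
Mean rate = 15.0 mm / 217 years ≈ 0.069 mm per year.

0.069 mm per year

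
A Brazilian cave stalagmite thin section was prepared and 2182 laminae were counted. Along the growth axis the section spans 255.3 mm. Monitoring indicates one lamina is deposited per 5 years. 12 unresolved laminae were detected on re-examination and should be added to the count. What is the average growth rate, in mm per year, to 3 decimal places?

True lamina count = 2182 + 12 = 2194.
Multiplying by 5 years per lamina: 2194 × 5 = 10970 years.
Extension rate ≈ 255.3 / 10970 = 0.023 mm per year.

0.023 mm per year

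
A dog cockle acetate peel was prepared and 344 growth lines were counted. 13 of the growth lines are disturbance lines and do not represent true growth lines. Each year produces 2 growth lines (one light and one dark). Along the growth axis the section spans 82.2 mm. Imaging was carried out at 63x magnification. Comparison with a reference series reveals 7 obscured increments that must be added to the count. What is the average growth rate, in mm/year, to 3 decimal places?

0.486 mm/year

Adjusted count: 344 − 13 + 7 = 338 growth lines.
With 2 growth lines per year, 338 / 2 = 169 years.
82.2 mm over 169 years gives 82.2 / 169 ≈ 0.486 mm/year.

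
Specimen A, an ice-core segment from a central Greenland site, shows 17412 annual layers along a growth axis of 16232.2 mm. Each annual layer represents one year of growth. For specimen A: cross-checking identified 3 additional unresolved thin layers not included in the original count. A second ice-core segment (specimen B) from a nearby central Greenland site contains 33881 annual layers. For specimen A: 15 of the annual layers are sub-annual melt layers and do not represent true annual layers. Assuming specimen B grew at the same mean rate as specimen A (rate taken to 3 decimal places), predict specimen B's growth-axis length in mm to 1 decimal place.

31611.0 mm

Specimen A: adjusted count: 17412 − 15 + 3 = 17400 annual layers.
A: Extension rate ≈ 16232.2 / 17400 = 0.933 mm/yr.
B's length ≈ 0.933 × 33881 = 31611.0 mm.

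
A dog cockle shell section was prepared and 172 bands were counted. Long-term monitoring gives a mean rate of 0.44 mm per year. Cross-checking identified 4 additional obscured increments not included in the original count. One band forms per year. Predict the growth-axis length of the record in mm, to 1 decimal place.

Adjusted count: 172 + 4 = 176 bands.
176 years at 0.44 mm/year gives 0.44 × 176 = 77.4 mm.

77.4 mm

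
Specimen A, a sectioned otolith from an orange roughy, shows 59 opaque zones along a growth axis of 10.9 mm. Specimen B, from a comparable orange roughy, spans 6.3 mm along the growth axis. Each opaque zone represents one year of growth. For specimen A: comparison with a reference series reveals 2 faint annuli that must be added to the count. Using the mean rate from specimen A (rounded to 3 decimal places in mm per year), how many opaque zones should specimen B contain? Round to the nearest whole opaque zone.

35 opaque zones

Specimen A: adjusted count: 59 + 2 = 61 opaque zones.
A: 10.9 mm over 61 years gives 10.9 / 61 ≈ 0.179 mm/year.
B spans 6.3 / 0.179 = 35.20 years ≈ 35 opaque zones.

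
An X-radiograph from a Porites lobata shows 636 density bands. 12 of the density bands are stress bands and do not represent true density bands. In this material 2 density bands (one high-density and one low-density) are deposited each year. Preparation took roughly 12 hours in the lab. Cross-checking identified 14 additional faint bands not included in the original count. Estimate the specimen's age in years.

Adjusted count: 636 − 12 + 14 = 638 density bands.
638 density bands at 2 per year is 638 / 2 = 319 years.

319 yr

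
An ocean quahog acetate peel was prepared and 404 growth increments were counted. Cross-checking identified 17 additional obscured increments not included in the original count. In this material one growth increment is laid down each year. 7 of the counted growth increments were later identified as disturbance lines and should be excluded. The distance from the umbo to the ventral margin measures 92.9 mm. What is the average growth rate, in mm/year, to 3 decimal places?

0.224 mm/year

Correcting the raw count gives 404 − 7 + 17 = 414 true growth increments.
Extension rate ≈ 92.9 / 414 = 0.224 mm/year.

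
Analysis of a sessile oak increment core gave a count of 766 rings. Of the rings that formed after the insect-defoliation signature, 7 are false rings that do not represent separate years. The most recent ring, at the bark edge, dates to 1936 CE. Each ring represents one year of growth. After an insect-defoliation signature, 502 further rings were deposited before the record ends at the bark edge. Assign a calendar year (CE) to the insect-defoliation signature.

1441 CE

There are 502 rings younger than the insect-defoliation signature.
502 − 7 false = 495 true rings after the insect-defoliation signature.
The ring at the bark edge is 1936 CE, so the insect-defoliation signature dates to 1936 − 495 = 1441 CE.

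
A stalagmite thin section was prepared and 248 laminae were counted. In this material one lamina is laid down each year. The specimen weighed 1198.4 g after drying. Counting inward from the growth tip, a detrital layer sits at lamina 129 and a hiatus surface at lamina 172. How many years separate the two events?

172 − 129 = 43 laminae lie between the two events.
That is 43 years at one lamina per year.

43 years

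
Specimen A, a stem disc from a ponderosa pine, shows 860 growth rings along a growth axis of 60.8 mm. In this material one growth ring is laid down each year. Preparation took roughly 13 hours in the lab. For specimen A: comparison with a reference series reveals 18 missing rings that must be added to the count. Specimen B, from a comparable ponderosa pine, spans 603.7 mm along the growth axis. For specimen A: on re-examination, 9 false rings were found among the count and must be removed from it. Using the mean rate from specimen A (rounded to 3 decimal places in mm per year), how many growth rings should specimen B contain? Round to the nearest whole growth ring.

8624 growth rings

Specimen A: correcting the raw count gives 860 − 9 + 18 = 869 true growth rings.
A: Extension rate ≈ 60.8 / 869 = 0.070 mm per year.
Specimen B: 603.7 mm / 0.070 mm per year = 8624.29 years ≈ 8624 growth rings.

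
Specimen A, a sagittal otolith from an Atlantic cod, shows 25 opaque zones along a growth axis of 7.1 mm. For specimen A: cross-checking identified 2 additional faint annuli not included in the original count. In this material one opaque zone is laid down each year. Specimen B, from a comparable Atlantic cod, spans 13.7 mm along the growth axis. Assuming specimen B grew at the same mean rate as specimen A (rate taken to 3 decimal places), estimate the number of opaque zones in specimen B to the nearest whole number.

Specimen A: after corrections the count is 25 + 2 = 27 opaque zones.
A: Extension rate ≈ 7.1 / 27 = 0.263 mm/yr.
For B, 13.7 / 0.263 = 52.09 years ≈ 52 opaque zones.

52 opaque zones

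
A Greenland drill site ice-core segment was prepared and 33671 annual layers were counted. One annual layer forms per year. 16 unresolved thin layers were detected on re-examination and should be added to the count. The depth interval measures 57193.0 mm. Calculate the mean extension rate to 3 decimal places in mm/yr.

1.698 mm/yr

After corrections the count is 33671 + 16 = 33687 annual layers.
Extension rate ≈ 57193.0 / 33687 = 1.698 mm/yr.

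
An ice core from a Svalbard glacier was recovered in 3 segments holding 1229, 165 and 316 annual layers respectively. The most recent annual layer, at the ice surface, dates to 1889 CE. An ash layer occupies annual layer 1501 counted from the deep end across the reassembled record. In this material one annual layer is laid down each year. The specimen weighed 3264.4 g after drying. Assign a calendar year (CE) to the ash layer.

Total annual layers = 1229 + 165 + 316 = 1710.
1710 − 1501 = 209 annual layers lie beyond the ash layer toward the ice surface.
Counting back 209 years from 1889 CE places the ash layer in 1889 − 209 = 1680 CE.

1680 CE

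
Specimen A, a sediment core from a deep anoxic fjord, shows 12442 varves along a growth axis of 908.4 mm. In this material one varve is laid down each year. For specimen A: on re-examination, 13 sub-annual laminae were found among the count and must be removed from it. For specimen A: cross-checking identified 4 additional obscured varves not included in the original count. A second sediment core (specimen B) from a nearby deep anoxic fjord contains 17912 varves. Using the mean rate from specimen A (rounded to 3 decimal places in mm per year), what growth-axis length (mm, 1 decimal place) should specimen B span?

Specimen A: adjusted count: 12442 − 13 + 4 = 12433 varves.
A: Extension rate ≈ 908.4 / 12433 = 0.073 mm per year.
Length of B = 0.073 × 17912 = 1307.6 mm.

1307.6 mm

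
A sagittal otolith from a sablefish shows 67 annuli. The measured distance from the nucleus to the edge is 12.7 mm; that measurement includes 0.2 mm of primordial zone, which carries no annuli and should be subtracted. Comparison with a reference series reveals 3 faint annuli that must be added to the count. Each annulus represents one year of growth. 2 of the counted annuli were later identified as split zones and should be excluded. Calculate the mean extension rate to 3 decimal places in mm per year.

Correcting the raw count gives 67 − 2 + 3 = 68 true annuli.
Net length = 12.7 − 0.2 = 12.5 mm.
Extension rate ≈ 12.5 / 68 = 0.184 mm per year.

0.184 mm per year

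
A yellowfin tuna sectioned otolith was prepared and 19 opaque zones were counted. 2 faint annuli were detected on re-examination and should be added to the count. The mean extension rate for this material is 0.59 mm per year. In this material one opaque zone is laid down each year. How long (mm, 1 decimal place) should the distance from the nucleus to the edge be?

12.4 mm

After corrections the count is 19 + 2 = 21 opaque zones.
21 years at 0.59 mm/year gives 0.59 × 21 = 12.4 mm.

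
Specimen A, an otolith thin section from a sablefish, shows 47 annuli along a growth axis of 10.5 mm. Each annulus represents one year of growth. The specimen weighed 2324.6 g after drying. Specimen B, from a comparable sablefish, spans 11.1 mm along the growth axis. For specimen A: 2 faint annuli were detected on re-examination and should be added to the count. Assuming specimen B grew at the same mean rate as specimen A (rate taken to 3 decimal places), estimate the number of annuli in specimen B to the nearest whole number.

52 annuli

Specimen A: correcting the raw count gives 47 + 2 = 49 true annuli.
A: 10.5 mm over 49 years gives 10.5 / 49 ≈ 0.214 mm per year.
For B, 11.1 / 0.214 = 51.87 years ≈ 52 annuli.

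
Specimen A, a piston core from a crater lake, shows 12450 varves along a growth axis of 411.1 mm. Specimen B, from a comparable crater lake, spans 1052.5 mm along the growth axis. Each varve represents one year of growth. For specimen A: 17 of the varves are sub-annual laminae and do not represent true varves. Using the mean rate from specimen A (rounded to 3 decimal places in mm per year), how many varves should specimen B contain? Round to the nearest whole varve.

Specimen A: correcting the raw count gives 12450 − 17 = 12433 true varves.
A: Extension rate ≈ 411.1 / 12433 = 0.033 mm/year.
Specimen B: 1052.5 mm / 0.033 mm per year = 31893.94 years ≈ 31894 varves.

31894 varves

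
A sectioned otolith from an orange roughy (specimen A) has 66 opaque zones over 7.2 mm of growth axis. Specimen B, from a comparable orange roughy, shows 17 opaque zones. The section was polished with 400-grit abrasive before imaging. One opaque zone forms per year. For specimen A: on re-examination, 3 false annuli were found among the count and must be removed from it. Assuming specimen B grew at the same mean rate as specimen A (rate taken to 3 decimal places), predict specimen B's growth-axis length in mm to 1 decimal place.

1.9 mm

Specimen A: correcting the raw count gives 66 − 3 = 63 true opaque zones.
A: Extension rate ≈ 7.2 / 63 = 0.114 mm/year.
For B, 0.114 mm/year × 17 years = 1.9 mm.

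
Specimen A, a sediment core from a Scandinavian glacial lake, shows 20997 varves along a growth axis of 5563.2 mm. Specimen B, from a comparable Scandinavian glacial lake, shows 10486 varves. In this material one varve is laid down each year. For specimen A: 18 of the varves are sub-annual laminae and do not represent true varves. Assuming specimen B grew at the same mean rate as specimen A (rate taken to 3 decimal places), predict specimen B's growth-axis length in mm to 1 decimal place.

Specimen A: after corrections the count is 20997 − 18 = 20979 varves.
A: Mean rate = 5563.2 mm / 20979 years ≈ 0.265 mm/yr.
B's length ≈ 0.265 × 10486 = 2778.8 mm.

2778.8 mm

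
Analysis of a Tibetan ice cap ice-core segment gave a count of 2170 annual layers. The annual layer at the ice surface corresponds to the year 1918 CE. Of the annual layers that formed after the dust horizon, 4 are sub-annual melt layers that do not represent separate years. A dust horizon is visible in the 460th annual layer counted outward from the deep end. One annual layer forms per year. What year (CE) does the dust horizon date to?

212 CE

2170 − 460 = 1710 annual layers lie beyond the dust horizon toward the ice surface.
1710 − 4 false = 1706 true annual layers after the dust horizon.
1918 − 1706 = 212 CE.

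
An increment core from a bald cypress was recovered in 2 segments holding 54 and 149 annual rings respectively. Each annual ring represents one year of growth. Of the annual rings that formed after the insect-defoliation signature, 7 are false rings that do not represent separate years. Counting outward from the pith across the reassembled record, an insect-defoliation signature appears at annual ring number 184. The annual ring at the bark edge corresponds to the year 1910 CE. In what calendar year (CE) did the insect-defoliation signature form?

Total annual rings = 54 + 149 = 203.
The insect-defoliation signature sits at annual ring 184 from the pith, so 203 − 184 = 19 annual rings formed after it.
Excluding 7 false annual rings: 19 − 7 = 12.
1910 − 12 = 1898 CE.

1898 CE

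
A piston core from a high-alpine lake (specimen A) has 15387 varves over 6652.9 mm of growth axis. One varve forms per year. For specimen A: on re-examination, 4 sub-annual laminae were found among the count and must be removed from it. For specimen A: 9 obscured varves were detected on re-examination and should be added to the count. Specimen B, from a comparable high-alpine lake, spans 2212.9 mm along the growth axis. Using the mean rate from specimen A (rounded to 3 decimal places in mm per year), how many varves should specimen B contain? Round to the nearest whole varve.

5122 varves

Specimen A: true varve count = 15387 − 4 + 9 = 15392.
A: Extension rate ≈ 6652.9 / 15392 = 0.432 mm/year.
For B, 2212.9 / 0.432 = 5122.45 years ≈ 5122 varves.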